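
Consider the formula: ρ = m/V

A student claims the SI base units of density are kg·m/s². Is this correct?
Units of each symbol in ρ = m/V:
  m (mass): kg
  V (volume): m³  → in the denominator, contributes 1/m³

Multiplying the contributions: [kg] · [1/m³]
Adding exponents of each base unit: kg: 1, m: -3
SI base units of density: kg/m³

The claimed units kg·m/s² (exponents kg: 1, m: 1, s: -2) do not match the derived units kg/m³ (exponents kg: 1, m: -3), so the claim is incorrect.

Answer: No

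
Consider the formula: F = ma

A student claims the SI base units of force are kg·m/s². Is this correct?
Units of each symbol in F = ma:
  m (mass): kg
  a (acceleration): m/s²

Multiplying the contributions: [kg] · [m/s²]
Adding exponents of each base unit: kg: 1, m: 1, s: -2
SI base units of force: kg·m/s²

The claimed units kg·m/s² match the derived units, so the claim is correct.

Answer: Yes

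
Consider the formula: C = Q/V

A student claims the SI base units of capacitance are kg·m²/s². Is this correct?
Units of each symbol in C = Q/V:
  Q (charge, in coulombs): s·A
  V (voltage, in volts): kg·m²/(s³·A)  → in the denominator, contributes s³·A/(kg·m²)

Multiplying the contributions: [s·A] · [s³·A/(kg·m²)]
Adding exponents of each base unit: kg: -1, m: -2, s: 4, A: 2
SI base units of capacitance: s⁴·A²/(kg·m²)

The claimed units kg·m²/s² (exponents kg: 1, m: 2, s: -2) do not match the derived units s⁴·A²/(kg·m²) (exponents kg: -1, m: -2, s: 4, A: 2), so the claim is incorrect.

Answer: No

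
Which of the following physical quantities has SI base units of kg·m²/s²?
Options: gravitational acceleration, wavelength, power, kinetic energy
Checking the SI base units of each option:
  gravitational acceleration (g = GM/r²): m/s²  ✗
  wavelength (λ = v/f): m  ✗
  power (P = W/t): kg·m²/s³  ✗
  kinetic energy (E = ½mv²): kg·m²/s²  ✓ matches

Only kinetic energy has units kg·m²/s².

Answer: kinetic energy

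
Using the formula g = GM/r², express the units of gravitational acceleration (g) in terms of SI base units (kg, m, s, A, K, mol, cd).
Units of each symbol in g = GM/r²:
  G (gravitational constant): m³/(kg·s²)
  M (mass): kg
  r (distance): m  → to the power 2 in the denominator, contributes 1/m²

Multiplying the contributions: [m³/(kg·s²)] · [kg] · [1/m²]
Adding exponents of each base unit: m: 1, s: -2
SI base units of gravitational acceleration: m/s²

Answer: m/s²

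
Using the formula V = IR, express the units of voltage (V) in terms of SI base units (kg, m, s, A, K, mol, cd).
Units of each symbol in V = IR:
  I (current): A
  R (resistance, in ohms): kg·m²/(s³·A²)

Multiplying the contributions: [A] · [kg·m²/(s³·A²)]
Adding exponents of each base unit: kg: 1, m: 2, s: -3, A: -1
SI base units of voltage: kg·m²/(s³·A)

Answer: kg·m²/(s³·A)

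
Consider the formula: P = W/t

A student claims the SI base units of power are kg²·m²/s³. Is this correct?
Units of each symbol in P = W/t:
  W (work): kg·m²/s²
  t (time): s  → in the denominator, contributes 1/s

Multiplying the contributions: [kg·m²/s²] · [1/s]
Adding exponents of each base unit: kg: 1, m: 2, s: -3
SI base units of power: kg·m²/s³

The claimed units kg²·m²/s³ (exponents kg: 2, m: 2, s: -3) do not match the derived units kg·m²/s³ (exponents kg: 1, m: 2, s: -3), so the claim is incorrect.

Answer: No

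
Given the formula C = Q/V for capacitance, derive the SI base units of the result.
Units of each symbol in C = Q/V:
  Q (charge, in coulombs): s·A
  V (voltage, in volts): kg·m²/(s³·A)  → in the denominator, contributes s³·A/(kg·m²)

Multiplying the contributions: [s·A] · [s³·A/(kg·m²)]
Adding exponents of each base unit: kg: -1, m: -2, s: 4, A: 2
SI base units of capacitance: s⁴·A²/(kg·m²)

Answer: s⁴·A²/(kg·m²)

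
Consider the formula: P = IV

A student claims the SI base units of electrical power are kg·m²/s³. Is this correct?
Units of each symbol in P = IV:
  I (current): A
  V (voltage, in volts): kg·m²/(s³·A)

Multiplying the contributions: [A] · [kg·m²/(s³·A)]
Adding exponents of each base unit: kg: 1, m: 2, s: -3
SI base units of electrical power: kg·m²/s³

The claimed units kg·m²/s³ match the derived units, so the claim is correct.

Answer: Yes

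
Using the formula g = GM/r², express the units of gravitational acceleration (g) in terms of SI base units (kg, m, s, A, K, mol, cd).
Units of each symbol in g = GM/r²:
  G (gravitational constant): m³/(kg·s²)
  M (mass): kg
  r (distance): m  → to the power 2 in the denominator, contributes 1/m²

Multiplying the contributions: [m³/(kg·s²)] · [kg] · [1/m²]
Adding exponents of each base unit: m: 1, s: -2
SI base units of gravitational acceleration: m/s²

Answer: m/s²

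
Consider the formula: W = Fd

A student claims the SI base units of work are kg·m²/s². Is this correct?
Units of each symbol in W = Fd:
  F (force): kg·m/s²
  d (displacement): m

Multiplying the contributions: [kg·m/s²] · [m]
Adding exponents of each base unit: kg: 1, m: 2, s: -2
SI base units of work: kg·m²/s²

The claimed units kg·m²/s² match the derived units, so the claim is correct.

Answer: Yes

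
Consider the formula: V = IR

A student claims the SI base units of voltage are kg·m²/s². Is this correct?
Units of each symbol in V = IR:
  I (current): A
  R (resistance, in ohms): kg·m²/(s³·A²)

Multiplying the contributions: [A] · [kg·m²/(s³·A²)]
Adding exponents of each base unit: kg: 1, m: 2, s: -3, A: -1
SI base units of voltage: kg·m²/(s³·A)

The claimed units kg·m²/s² (exponents kg: 1, m: 2, s: -2) do not match the derived units kg·m²/(s³·A) (exponents kg: 1, m: 2, s: -3, A: -1), so the claim is incorrect.

Answer: No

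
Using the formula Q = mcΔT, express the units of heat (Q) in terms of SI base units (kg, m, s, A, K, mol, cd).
Units of each symbol in Q = mcΔT:
  m (mass): kg
  c (specific heat capacity, in J/(kg·K)): m²/(s²·K)
  ΔT (temperature change): K

Multiplying the contributions: [kg] · [m²/(s²·K)] · [K]
Adding exponents of each base unit: kg: 1, m: 2, s: -2
SI base units of heat: kg·m²/s²

Answer: kg·m²/s²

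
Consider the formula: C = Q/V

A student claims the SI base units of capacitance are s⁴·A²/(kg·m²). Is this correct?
Units of each symbol in C = Q/V:
  Q (charge, in coulombs): s·A
  V (voltage, in volts): kg·m²/(s³·A)  → in the denominator, contributes s³·A/(kg·m²)

Multiplying the contributions: [s·A] · [s³·A/(kg·m²)]
Adding exponents of each base unit: kg: -1, m: -2, s: 4, A: 2
SI base units of capacitance: s⁴·A²/(kg·m²)

The claimed units s⁴·A²/(kg·m²) match the derived units, so the claim is correct.

Answer: Yes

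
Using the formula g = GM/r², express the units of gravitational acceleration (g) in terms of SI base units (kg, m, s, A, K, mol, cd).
Units of each symbol in g = GM/r²:
  G (gravitational constant): m³/(kg·s²)
  M (mass): kg
  r (distance): m  → to the power 2 in the denominator, contributes 1/m²

Multiplying the contributions: [m³/(kg·s²)] · [kg] · [1/m²]
Adding exponents of each base unit: m: 1, s: -2
SI base units of gravitational acceleration: m/s²

Answer: m/s²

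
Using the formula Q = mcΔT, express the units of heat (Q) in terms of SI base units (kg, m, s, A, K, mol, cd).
Units of each symbol in Q = mcΔT:
  m (mass): kg
  c (specific heat capacity, in J/(kg·K)): m²/(s²·K)
  ΔT (temperature change): K

Multiplying the contributions: [kg] · [m²/(s²·K)] · [K]
Adding exponents of each base unit: kg: 1, m: 2, s: -2
SI base units of heat: kg·m²/s²

Answer: kg·m²/s²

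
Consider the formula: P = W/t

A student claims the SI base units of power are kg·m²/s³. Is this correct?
Units of each symbol in P = W/t:
  W (work): kg·m²/s²
  t (time): s  → in the denominator, contributes 1/s

Multiplying the contributions: [kg·m²/s²] · [1/s]
Adding exponents of each base unit: kg: 1, m: 2, s: -3
SI base units of power: kg·m²/s³

The claimed units kg·m²/s³ match the derived units, so the claim is correct.

Answer: Yes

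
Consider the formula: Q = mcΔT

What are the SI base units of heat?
Units of each symbol in Q = mcΔT:
  m (mass): kg
  c (specific heat capacity, in J/(kg·K)): m²/(s²·K)
  ΔT (temperature change): K

Multiplying the contributions: [kg] · [m²/(s²·K)] · [K]
Adding exponents of each base unit: kg: 1, m: 2, s: -2
SI base units of heat: kg·m²/s²

Answer: kg·m²/s²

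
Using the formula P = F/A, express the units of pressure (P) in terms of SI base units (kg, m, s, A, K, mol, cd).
Units of each symbol in P = F/A:
  F (force): kg·m/s²
  A (area): m²  → in the denominator, contributes 1/m²

Multiplying the contributions: [kg·m/s²] · [1/m²]
Adding exponents of each base unit: kg: 1, m: -1, s: -2
SI base units of pressure: kg/(m·s²)

Answer: kg/(m·s²)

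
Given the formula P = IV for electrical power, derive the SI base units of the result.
Units of each symbol in P = IV:
  I (current): A
  V (voltage, in volts): kg·m²/(s³·A)

Multiplying the contributions: [A] · [kg·m²/(s³·A)]
Adding exponents of each base unit: kg: 1, m: 2, s: -3
SI base units of electrical power: kg·m²/s³

Answer: kg·m²/s³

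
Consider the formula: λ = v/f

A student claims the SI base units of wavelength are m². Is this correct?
Units of each symbol in λ = v/f:
  v (wave speed): m/s
  f (frequency): 1/s  → in the denominator, contributes s

Multiplying the contributions: [m/s] · [s]
Adding exponents of each base unit: m: 1
SI base units of wavelength: m

The claimed units m² (exponents m: 2) do not match the derived units m (exponents m: 1), so the claim is incorrect.

Answer: No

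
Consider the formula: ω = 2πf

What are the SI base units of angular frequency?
Units of each symbol in ω = 2πf:
  f (frequency): 1/s
  The factor 2π is dimensionless.

Multiplying the contributions: [1/s]
Adding exponents of each base unit: s: -1
SI base units of angular frequency: 1/s

Answer: 1/s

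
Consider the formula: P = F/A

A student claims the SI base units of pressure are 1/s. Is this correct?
Units of each symbol in P = F/A:
  F (force): kg·m/s²
  A (area): m²  → in the denominator, contributes 1/m²

Multiplying the contributions: [kg·m/s²] · [1/m²]
Adding exponents of each base unit: kg: 1, m: -1, s: -2
SI base units of pressure: kg/(m·s²)

The claimed units 1/s (exponents s: -1) do not match the derived units kg/(m·s²) (exponents kg: 1, m: -1, s: -2), so the claim is incorrect.

Answer: No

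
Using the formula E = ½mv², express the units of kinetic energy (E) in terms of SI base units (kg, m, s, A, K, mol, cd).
Units of each symbol in E = ½mv²:
  m (mass): kg
  v (speed): m/s  → to the power 2, contributes m²/s²
  The factor ½ is dimensionless.

Multiplying the contributions: [kg] · [m²/s²]
Adding exponents of each base unit: kg: 1, m: 2, s: -2
SI base units of kinetic energy: kg·m²/s²

Answer: kg·m²/s²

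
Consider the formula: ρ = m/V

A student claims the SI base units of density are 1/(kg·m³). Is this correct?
Units of each symbol in ρ = m/V:
  m (mass): kg
  V (volume): m³  → in the denominator, contributes 1/m³

Multiplying the contributions: [kg] · [1/m³]
Adding exponents of each base unit: kg: 1, m: -3
SI base units of density: kg/m³

The claimed units 1/(kg·m³) (exponents kg: -1, m: -3) do not match the derived units kg/m³ (exponents kg: 1, m: -3), so the claim is incorrect.

Answer: No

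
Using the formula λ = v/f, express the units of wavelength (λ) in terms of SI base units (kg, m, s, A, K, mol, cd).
Units of each symbol in λ = v/f:
  v (wave speed): m/s
  f (frequency): 1/s  → in the denominator, contributes s

Multiplying the contributions: [m/s] · [s]
Adding exponents of each base unit: m: 1
SI base units of wavelength: m

Answer: m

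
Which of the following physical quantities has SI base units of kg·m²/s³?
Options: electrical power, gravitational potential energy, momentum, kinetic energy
Checking the SI base units of each option:
  electrical power (P = IV): kg·m²/s³  ✓ matches
  gravitational potential energy (U = -GMm/r): kg·m²/s²  ✗
  momentum (p = mv): kg·m/s  ✗
  kinetic energy (E = ½mv²): kg·m²/s²  ✗

Only electrical power has units kg·m²/s³.

Answer: electrical power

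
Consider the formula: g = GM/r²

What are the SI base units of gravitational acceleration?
Units of each symbol in g = GM/r²:
  G (gravitational constant): m³/(kg·s²)
  M (mass): kg
  r (distance): m  → to the power 2 in the denominator, contributes 1/m²

Multiplying the contributions: [m³/(kg·s²)] · [kg] · [1/m²]
Adding exponents of each base unit: m: 1, s: -2
SI base units of gravitational acceleration: m/s²

Answer: m/s²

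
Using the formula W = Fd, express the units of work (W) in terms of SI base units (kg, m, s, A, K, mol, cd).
Units of each symbol in W = Fd:
  F (force): kg·m/s²
  d (displacement): m

Multiplying the contributions: [kg·m/s²] · [m]
Adding exponents of each base unit: kg: 1, m: 2, s: -2
SI base units of work: kg·m²/s²

Answer: kg·m²/s²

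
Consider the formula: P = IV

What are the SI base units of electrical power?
Units of each symbol in P = IV:
  I (current): A
  V (voltage, in volts): kg·m²/(s³·A)

Multiplying the contributions: [A] · [kg·m²/(s³·A)]
Adding exponents of each base unit: kg: 1, m: 2, s: -3
SI base units of electrical power: kg·m²/s³

Answer: kg·m²/s³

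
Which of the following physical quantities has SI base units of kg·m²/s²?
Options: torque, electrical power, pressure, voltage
Checking the SI base units of each option:
  torque (τ = Fr): kg·m²/s²  ✓ matches
  electrical power (P = IV): kg·m²/s³  ✗
  pressure (P = F/A): kg/(m·s²)  ✗
  voltage (V = IR): kg·m²/(s³·A)  ✗

Only torque has units kg·m²/s².

Answer: torque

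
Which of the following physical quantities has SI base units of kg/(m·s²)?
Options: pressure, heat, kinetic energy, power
Checking the SI base units of each option:
  pressure (P = F/A): kg/(m·s²)  ✓ matches
  heat (Q = mcΔT): kg·m²/s²  ✗
  kinetic energy (E = ½mv²): kg·m²/s²  ✗
  power (P = W/t): kg·m²/s³  ✗

Only pressure has units kg/(m·s²).

Answer: pressure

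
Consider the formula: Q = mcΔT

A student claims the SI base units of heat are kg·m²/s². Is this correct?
Units of each symbol in Q = mcΔT:
  m (mass): kg
  c (specific heat capacity, in J/(kg·K)): m²/(s²·K)
  ΔT (temperature change): K

Multiplying the contributions: [kg] · [m²/(s²·K)] · [K]
Adding exponents of each base unit: kg: 1, m: 2, s: -2
SI base units of heat: kg·m²/s²

The claimed units kg·m²/s² match the derived units, so the claim is correct.

Answer: Yes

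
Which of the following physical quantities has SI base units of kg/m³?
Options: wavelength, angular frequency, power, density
Checking the SI base units of each option:
  wavelength (λ = v/f): m  ✗
  angular frequency (ω = 2πf): 1/s  ✗
  power (P = W/t): kg·m²/s³  ✗
  density (ρ = m/V): kg/m³  ✓ matches

Only density has units kg/m³.

Answer: density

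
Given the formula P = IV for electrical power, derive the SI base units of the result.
Units of each symbol in P = IV:
  I (current): A
  V (voltage, in volts): kg·m²/(s³·A)

Multiplying the contributions: [A] · [kg·m²/(s³·A)]
Adding exponents of each base unit: kg: 1, m: 2, s: -3
SI base units of electrical power: kg·m²/s³

Answer: kg·m²/s³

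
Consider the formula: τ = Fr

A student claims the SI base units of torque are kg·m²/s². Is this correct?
Units of each symbol in τ = Fr:
  F (force): kg·m/s²
  r (lever arm): m

Multiplying the contributions: [kg·m/s²] · [m]
Adding exponents of each base unit: kg: 1, m: 2, s: -2
SI base units of torque: kg·m²/s²

The claimed units kg·m²/s² match the derived units, so the claim is correct.

Answer: Yes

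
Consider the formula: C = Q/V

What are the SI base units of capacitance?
Units of each symbol in C = Q/V:
  Q (charge, in coulombs): s·A
  V (voltage, in volts): kg·m²/(s³·A)  → in the denominator, contributes s³·A/(kg·m²)

Multiplying the contributions: [s·A] · [s³·A/(kg·m²)]
Adding exponents of each base unit: kg: -1, m: -2, s: 4, A: 2
SI base units of capacitance: s⁴·A²/(kg·m²)

Answer: s⁴·A²/(kg·m²)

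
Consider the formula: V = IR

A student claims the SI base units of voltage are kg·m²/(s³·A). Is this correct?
Units of each symbol in V = IR:
  I (current): A
  R (resistance, in ohms): kg·m²/(s³·A²)

Multiplying the contributions: [A] · [kg·m²/(s³·A²)]
Adding exponents of each base unit: kg: 1, m: 2, s: -3, A: -1
SI base units of voltage: kg·m²/(s³·A)

The claimed units kg·m²/(s³·A) match the derived units, so the claim is correct.

Answer: Yes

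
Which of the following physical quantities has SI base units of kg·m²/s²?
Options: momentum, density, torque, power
Checking the SI base units of each option:
  momentum (p = mv): kg·m/s  ✗
  density (ρ = m/V): kg/m³  ✗
  torque (τ = Fr): kg·m²/s²  ✓ matches
  power (P = W/t): kg·m²/s³  ✗

Only torque has units kg·m²/s².

Answer: torque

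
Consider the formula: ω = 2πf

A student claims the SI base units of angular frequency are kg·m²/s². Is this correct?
Units of each symbol in ω = 2πf:
  f (frequency): 1/s
  The factor 2π is dimensionless.

Multiplying the contributions: [1/s]
Adding exponents of each base unit: s: -1
SI base units of angular frequency: 1/s

The claimed units kg·m²/s² (exponents kg: 1, m: 2, s: -2) do not match the derived units 1/s (exponents s: -1), so the claim is incorrect.

Answer: No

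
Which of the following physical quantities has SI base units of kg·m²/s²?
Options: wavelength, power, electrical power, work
Checking the SI base units of each option:
  wavelength (λ = v/f): m  ✗
  power (P = W/t): kg·m²/s³  ✗
  electrical power (P = IV): kg·m²/s³  ✗
  work (W = Fd): kg·m²/s²  ✓ matches

Only work has units kg·m²/s².

Answer: work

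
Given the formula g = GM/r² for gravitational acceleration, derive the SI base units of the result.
Units of each symbol in g = GM/r²:
  G (gravitational constant): m³/(kg·s²)
  M (mass): kg
  r (distance): m  → to the power 2 in the denominator, contributes 1/m²

Multiplying the contributions: [m³/(kg·s²)] · [kg] · [1/m²]
Adding exponents of each base unit: m: 1, s: -2
SI base units of gravitational acceleration: m/s²

Answer: m/s²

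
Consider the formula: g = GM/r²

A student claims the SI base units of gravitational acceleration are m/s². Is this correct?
Units of each symbol in g = GM/r²:
  G (gravitational constant): m³/(kg·s²)
  M (mass): kg
  r (distance): m  → to the power 2 in the denominator, contributes 1/m²

Multiplying the contributions: [m³/(kg·s²)] · [kg] · [1/m²]
Adding exponents of each base unit: m: 1, s: -2
SI base units of gravitational acceleration: m/s²

The claimed units m/s² match the derived units, so the claim is correct.

Answer: Yes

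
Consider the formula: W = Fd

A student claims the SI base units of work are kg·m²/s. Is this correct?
Units of each symbol in W = Fd:
  F (force): kg·m/s²
  d (displacement): m

Multiplying the contributions: [kg·m/s²] · [m]
Adding exponents of each base unit: kg: 1, m: 2, s: -2
SI base units of work: kg·m²/s²

The claimed units kg·m²/s (exponents kg: 1, m: 2, s: -1) do not match the derived units kg·m²/s² (exponents kg: 1, m: 2, s: -2), so the claim is incorrect.

Answer: No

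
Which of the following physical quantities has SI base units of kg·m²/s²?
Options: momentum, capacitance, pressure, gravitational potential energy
Checking the SI base units of each option:
  momentum (p = mv): kg·m/s  ✗
  capacitance (C = Q/V): s⁴·A²/(kg·m²)  ✗
  pressure (P = F/A): kg/(m·s²)  ✗
  gravitational potential energy (U = -GMm/r): kg·m²/s²  ✓ matches

Only gravitational potential energy has units kg·m²/s².

Answer: gravitational potential energy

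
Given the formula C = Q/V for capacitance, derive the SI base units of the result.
Units of each symbol in C = Q/V:
  Q (charge, in coulombs): s·A
  V (voltage, in volts): kg·m²/(s³·A)  → in the denominator, contributes s³·A/(kg·m²)

Multiplying the contributions: [s·A] · [s³·A/(kg·m²)]
Adding exponents of each base unit: kg: -1, m: -2, s: 4, A: 2
SI base units of capacitance: s⁴·A²/(kg·m²)

Answer: s⁴·A²/(kg·m²)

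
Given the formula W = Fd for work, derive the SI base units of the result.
Units of each symbol in W = Fd:
  F (force): kg·m/s²
  d (displacement): m

Multiplying the contributions: [kg·m/s²] · [m]
Adding exponents of each base unit: kg: 1, m: 2, s: -2
SI base units of work: kg·m²/s²

Answer: kg·m²/s²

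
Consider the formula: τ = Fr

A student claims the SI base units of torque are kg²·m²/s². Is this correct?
Units of each symbol in τ = Fr:
  F (force): kg·m/s²
  r (lever arm): m

Multiplying the contributions: [kg·m/s²] · [m]
Adding exponents of each base unit: kg: 1, m: 2, s: -2
SI base units of torque: kg·m²/s²

The claimed units kg²·m²/s² (exponents kg: 2, m: 2, s: -2) do not match the derived units kg·m²/s² (exponents kg: 1, m: 2, s: -2), so the claim is incorrect.

Answer: No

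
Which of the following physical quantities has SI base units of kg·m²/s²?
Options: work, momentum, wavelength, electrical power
Checking the SI base units of each option:
  work (W = Fd): kg·m²/s²  ✓ matches
  momentum (p = mv): kg·m/s  ✗
  wavelength (λ = v/f): m  ✗
  electrical power (P = IV): kg·m²/s³  ✗

Only work has units kg·m²/s².

Answer: work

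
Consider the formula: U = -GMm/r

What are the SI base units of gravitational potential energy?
Units of each symbol in U = -GMm/r:
  G (gravitational constant): m³/(kg·s²)
  M (mass): kg
  m (mass): kg
  r (distance): m  → in the denominator, contributes 1/m
  The minus sign does not affect the units.

Multiplying the contributions: [m³/(kg·s²)] · [kg] · [kg] · [1/m]
Adding exponents of each base unit: kg: 1, m: 2, s: -2
SI base units of gravitational potential energy: kg·m²/s²

Answer: kg·m²/s²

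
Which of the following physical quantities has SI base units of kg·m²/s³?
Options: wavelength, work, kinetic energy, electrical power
Checking the SI base units of each option:
  wavelength (λ = v/f): m  ✗
  work (W = Fd): kg·m²/s²  ✗
  kinetic energy (E = ½mv²): kg·m²/s²  ✗
  electrical power (P = IV): kg·m²/s³  ✓ matches

Only electrical power has units kg·m²/s³.

Answer: electrical power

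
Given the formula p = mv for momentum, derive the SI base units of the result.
Units of each symbol in p = mv:
  m (mass): kg
  v (velocity): m/s

Multiplying the contributions: [kg] · [m/s]
Adding exponents of each base unit: kg: 1, m: 1, s: -1
SI base units of momentum: kg·m/s

Answer: kg·m/s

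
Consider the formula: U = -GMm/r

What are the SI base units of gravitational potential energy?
Units of each symbol in U = -GMm/r:
  G (gravitational constant): m³/(kg·s²)
  M (mass): kg
  m (mass): kg
  r (distance): m  → in the denominator, contributes 1/m
  The minus sign does not affect the units.

Multiplying the contributions: [m³/(kg·s²)] · [kg] · [kg] · [1/m]
Adding exponents of each base unit: kg: 1, m: 2, s: -2
SI base units of gravitational potential energy: kg·m²/s²

Answer: kg·m²/s²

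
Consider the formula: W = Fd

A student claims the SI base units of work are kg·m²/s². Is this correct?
Units of each symbol in W = Fd:
  F (force): kg·m/s²
  d (displacement): m

Multiplying the contributions: [kg·m/s²] · [m]
Adding exponents of each base unit: kg: 1, m: 2, s: -2
SI base units of work: kg·m²/s²

The claimed units kg·m²/s² match the derived units, so the claim is correct.

Answer: Yes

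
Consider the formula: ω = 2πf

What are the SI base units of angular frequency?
Units of each symbol in ω = 2πf:
  f (frequency): 1/s
  The factor 2π is dimensionless.

Multiplying the contributions: [1/s]
Adding exponents of each base unit: s: -1
SI base units of angular frequency: 1/s

Answer: 1/s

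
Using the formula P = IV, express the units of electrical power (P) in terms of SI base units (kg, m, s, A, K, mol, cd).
Units of each symbol in P = IV:
  I (current): A
  V (voltage, in volts): kg·m²/(s³·A)

Multiplying the contributions: [A] · [kg·m²/(s³·A)]
Adding exponents of each base unit: kg: 1, m: 2, s: -3
SI base units of electrical power: kg·m²/s³

Answer: kg·m²/s³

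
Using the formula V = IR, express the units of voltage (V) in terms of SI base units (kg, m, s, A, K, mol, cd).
Units of each symbol in V = IR:
  I (current): A
  R (resistance, in ohms): kg·m²/(s³·A²)

Multiplying the contributions: [A] · [kg·m²/(s³·A²)]
Adding exponents of each base unit: kg: 1, m: 2, s: -3, A: -1
SI base units of voltage: kg·m²/(s³·A)

Answer: kg·m²/(s³·A)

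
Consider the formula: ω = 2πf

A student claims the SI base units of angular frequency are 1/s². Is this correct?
Units of each symbol in ω = 2πf:
  f (frequency): 1/s
  The factor 2π is dimensionless.

Multiplying the contributions: [1/s]
Adding exponents of each base unit: s: -1
SI base units of angular frequency: 1/s

The claimed units 1/s² (exponents s: -2) do not match the derived units 1/s (exponents s: -1), so the claim is incorrect.

Answer: No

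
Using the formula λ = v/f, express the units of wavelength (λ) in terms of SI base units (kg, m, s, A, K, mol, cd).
Units of each symbol in λ = v/f:
  v (wave speed): m/s
  f (frequency): 1/s  → in the denominator, contributes s

Multiplying the contributions: [m/s] · [s]
Adding exponents of each base unit: m: 1
SI base units of wavelength: m

Answer: m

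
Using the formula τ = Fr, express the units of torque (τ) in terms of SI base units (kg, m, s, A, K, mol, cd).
Units of each symbol in τ = Fr:
  F (force): kg·m/s²
  r (lever arm): m

Multiplying the contributions: [kg·m/s²] · [m]
Adding exponents of each base unit: kg: 1, m: 2, s: -2
SI base units of torque: kg·m²/s²

Answer: kg·m²/s²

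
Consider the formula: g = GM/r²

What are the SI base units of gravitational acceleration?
Units of each symbol in g = GM/r²:
  G (gravitational constant): m³/(kg·s²)
  M (mass): kg
  r (distance): m  → to the power 2 in the denominator, contributes 1/m²

Multiplying the contributions: [m³/(kg·s²)] · [kg] · [1/m²]
Adding exponents of each base unit: m: 1, s: -2
SI base units of gravitational acceleration: m/s²

Answer: m/s²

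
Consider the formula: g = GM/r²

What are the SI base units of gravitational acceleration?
Units of each symbol in g = GM/r²:
  G (gravitational constant): m³/(kg·s²)
  M (mass): kg
  r (distance): m  → to the power 2 in the denominator, contributes 1/m²

Multiplying the contributions: [m³/(kg·s²)] · [kg] · [1/m²]
Adding exponents of each base unit: m: 1, s: -2
SI base units of gravitational acceleration: m/s²

Answer: m/s²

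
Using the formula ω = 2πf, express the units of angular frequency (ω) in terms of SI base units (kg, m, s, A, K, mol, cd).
Units of each symbol in ω = 2πf:
  f (frequency): 1/s
  The factor 2π is dimensionless.

Multiplying the contributions: [1/s]
Adding exponents of each base unit: s: -1
SI base units of angular frequency: 1/s

Answer: 1/s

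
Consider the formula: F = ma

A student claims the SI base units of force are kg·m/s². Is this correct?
Units of each symbol in F = ma:
  m (mass): kg
  a (acceleration): m/s²

Multiplying the contributions: [kg] · [m/s²]
Adding exponents of each base unit: kg: 1, m: 1, s: -2
SI base units of force: kg·m/s²

The claimed units kg·m/s² match the derived units, so the claim is correct.

Answer: Yes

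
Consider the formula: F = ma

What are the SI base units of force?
Units of each symbol in F = ma:
  m (mass): kg
  a (acceleration): m/s²

Multiplying the contributions: [kg] · [m/s²]
Adding exponents of each base unit: kg: 1, m: 1, s: -2
SI base units of force: kg·m/s²

Answer: kg·m/s²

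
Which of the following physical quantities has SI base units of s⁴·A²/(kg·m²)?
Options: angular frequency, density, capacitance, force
Checking the SI base units of each option:
  angular frequency (ω = 2πf): 1/s  ✗
  density (ρ = m/V): kg/m³  ✗
  capacitance (C = Q/V): s⁴·A²/(kg·m²)  ✓ matches
  force (F = ma): kg·m/s²  ✗

Only capacitance has units s⁴·A²/(kg·m²).

Answer: capacitance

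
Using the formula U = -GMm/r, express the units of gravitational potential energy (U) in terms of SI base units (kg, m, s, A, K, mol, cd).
Units of each symbol in U = -GMm/r:
  G (gravitational constant): m³/(kg·s²)
  M (mass): kg
  m (mass): kg
  r (distance): m  → in the denominator, contributes 1/m
  The minus sign does not affect the units.

Multiplying the contributions: [m³/(kg·s²)] · [kg] · [kg] · [1/m]
Adding exponents of each base unit: kg: 1, m: 2, s: -2
SI base units of gravitational potential energy: kg·m²/s²

Answer: kg·m²/s²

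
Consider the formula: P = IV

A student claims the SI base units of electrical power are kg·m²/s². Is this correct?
Units of each symbol in P = IV:
  I (current): A
  V (voltage, in volts): kg·m²/(s³·A)

Multiplying the contributions: [A] · [kg·m²/(s³·A)]
Adding exponents of each base unit: kg: 1, m: 2, s: -3
SI base units of electrical power: kg·m²/s³

The claimed units kg·m²/s² (exponents kg: 1, m: 2, s: -2) do not match the derived units kg·m²/s³ (exponents kg: 1, m: 2, s: -3), so the claim is incorrect.

Answer: No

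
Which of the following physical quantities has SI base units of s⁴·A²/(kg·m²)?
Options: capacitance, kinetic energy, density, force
Checking the SI base units of each option:
  capacitance (C = Q/V): s⁴·A²/(kg·m²)  ✓ matches
  kinetic energy (E = ½mv²): kg·m²/s²  ✗
  density (ρ = m/V): kg/m³  ✗
  force (F = ma): kg·m/s²  ✗

Only capacitance has units s⁴·A²/(kg·m²).

Answer: capacitance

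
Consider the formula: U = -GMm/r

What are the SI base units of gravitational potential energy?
Units of each symbol in U = -GMm/r:
  G (gravitational constant): m³/(kg·s²)
  M (mass): kg
  m (mass): kg
  r (distance): m  → in the denominator, contributes 1/m
  The minus sign does not affect the units.

Multiplying the contributions: [m³/(kg·s²)] · [kg] · [kg] · [1/m]
Adding exponents of each base unit: kg: 1, m: 2, s: -2
SI base units of gravitational potential energy: kg·m²/s²

Answer: kg·m²/s²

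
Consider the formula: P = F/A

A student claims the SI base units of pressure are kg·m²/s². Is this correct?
Units of each symbol in P = F/A:
  F (force): kg·m/s²
  A (area): m²  → in the denominator, contributes 1/m²

Multiplying the contributions: [kg·m/s²] · [1/m²]
Adding exponents of each base unit: kg: 1, m: -1, s: -2
SI base units of pressure: kg/(m·s²)

The claimed units kg·m²/s² (exponents kg: 1, m: 2, s: -2) do not match the derived units kg/(m·s²) (exponents kg: 1, m: -1, s: -2), so the claim is incorrect.

Answer: No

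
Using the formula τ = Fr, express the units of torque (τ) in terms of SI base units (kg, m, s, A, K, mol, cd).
Units of each symbol in τ = Fr:
  F (force): kg·m/s²
  r (lever arm): m

Multiplying the contributions: [kg·m/s²] · [m]
Adding exponents of each base unit: kg: 1, m: 2, s: -2
SI base units of torque: kg·m²/s²

Answer: kg·m²/s²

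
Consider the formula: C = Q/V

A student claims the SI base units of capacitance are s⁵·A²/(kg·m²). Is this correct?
Units of each symbol in C = Q/V:
  Q (charge, in coulombs): s·A
  V (voltage, in volts): kg·m²/(s³·A)  → in the denominator, contributes s³·A/(kg·m²)

Multiplying the contributions: [s·A] · [s³·A/(kg·m²)]
Adding exponents of each base unit: kg: -1, m: -2, s: 4, A: 2
SI base units of capacitance: s⁴·A²/(kg·m²)

The claimed units s⁵·A²/(kg·m²) (exponents kg: -1, m: -2, s: 5, A: 2) do not match the derived units s⁴·A²/(kg·m²) (exponents kg: -1, m: -2, s: 4, A: 2), so the claim is incorrect.

Answer: No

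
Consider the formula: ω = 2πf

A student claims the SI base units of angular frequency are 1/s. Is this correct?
Units of each symbol in ω = 2πf:
  f (frequency): 1/s
  The factor 2π is dimensionless.

Multiplying the contributions: [1/s]
Adding exponents of each base unit: s: -1
SI base units of angular frequency: 1/s

The claimed units 1/s match the derived units, so the claim is correct.

Answer: Yes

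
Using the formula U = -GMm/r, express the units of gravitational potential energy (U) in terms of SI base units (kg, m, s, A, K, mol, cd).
Units of each symbol in U = -GMm/r:
  G (gravitational constant): m³/(kg·s²)
  M (mass): kg
  m (mass): kg
  r (distance): m  → in the denominator, contributes 1/m
  The minus sign does not affect the units.

Multiplying the contributions: [m³/(kg·s²)] · [kg] · [kg] · [1/m]
Adding exponents of each base unit: kg: 1, m: 2, s: -2
SI base units of gravitational potential energy: kg·m²/s²

Answer: kg·m²/s²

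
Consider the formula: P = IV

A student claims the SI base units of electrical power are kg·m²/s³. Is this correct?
Units of each symbol in P = IV:
  I (current): A
  V (voltage, in volts): kg·m²/(s³·A)

Multiplying the contributions: [A] · [kg·m²/(s³·A)]
Adding exponents of each base unit: kg: 1, m: 2, s: -3
SI base units of electrical power: kg·m²/s³

The claimed units kg·m²/s³ match the derived units, so the claim is correct.

Answer: Yes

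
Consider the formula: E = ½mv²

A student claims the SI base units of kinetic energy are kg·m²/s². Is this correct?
Units of each symbol in E = ½mv²:
  m (mass): kg
  v (speed): m/s  → to the power 2, contributes m²/s²
  The factor ½ is dimensionless.

Multiplying the contributions: [kg] · [m²/s²]
Adding exponents of each base unit: kg: 1, m: 2, s: -2
SI base units of kinetic energy: kg·m²/s²

The claimed units kg·m²/s² match the derived units, so the claim is correct.

Answer: Yes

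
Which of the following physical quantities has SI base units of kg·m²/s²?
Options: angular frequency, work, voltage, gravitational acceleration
Checking the SI base units of each option:
  angular frequency (ω = 2πf): 1/s  ✗
  work (W = Fd): kg·m²/s²  ✓ matches
  voltage (V = IR): kg·m²/(s³·A)  ✗
  gravitational acceleration (g = GM/r²): m/s²  ✗

Only work has units kg·m²/s².

Answer: work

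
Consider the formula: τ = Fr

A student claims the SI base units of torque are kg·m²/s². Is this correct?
Units of each symbol in τ = Fr:
  F (force): kg·m/s²
  r (lever arm): m

Multiplying the contributions: [kg·m/s²] · [m]
Adding exponents of each base unit: kg: 1, m: 2, s: -2
SI base units of torque: kg·m²/s²

The claimed units kg·m²/s² match the derived units, so the claim is correct.

Answer: Yes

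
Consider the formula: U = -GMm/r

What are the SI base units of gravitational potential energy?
Units of each symbol in U = -GMm/r:
  G (gravitational constant): m³/(kg·s²)
  M (mass): kg
  m (mass): kg
  r (distance): m  → in the denominator, contributes 1/m
  The minus sign does not affect the units.

Multiplying the contributions: [m³/(kg·s²)] · [kg] · [kg] · [1/m]
Adding exponents of each base unit: kg: 1, m: 2, s: -2
SI base units of gravitational potential energy: kg·m²/s²

Answer: kg·m²/s²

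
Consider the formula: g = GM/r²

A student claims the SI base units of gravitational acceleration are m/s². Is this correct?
Units of each symbol in g = GM/r²:
  G (gravitational constant): m³/(kg·s²)
  M (mass): kg
  r (distance): m  → to the power 2 in the denominator, contributes 1/m²

Multiplying the contributions: [m³/(kg·s²)] · [kg] · [1/m²]
Adding exponents of each base unit: m: 1, s: -2
SI base units of gravitational acceleration: m/s²

The claimed units m/s² match the derived units, so the claim is correct.

Answer: Yes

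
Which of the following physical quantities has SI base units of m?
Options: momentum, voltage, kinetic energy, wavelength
Checking the SI base units of each option:
  momentum (p = mv): kg·m/s  ✗
  voltage (V = IR): kg·m²/(s³·A)  ✗
  kinetic energy (E = ½mv²): kg·m²/s²  ✗
  wavelength (λ = v/f): m  ✓ matches

Only wavelength has units m.

Answer: wavelength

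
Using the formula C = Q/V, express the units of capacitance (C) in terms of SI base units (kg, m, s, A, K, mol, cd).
Units of each symbol in C = Q/V:
  Q (charge, in coulombs): s·A
  V (voltage, in volts): kg·m²/(s³·A)  → in the denominator, contributes s³·A/(kg·m²)

Multiplying the contributions: [s·A] · [s³·A/(kg·m²)]
Adding exponents of each base unit: kg: -1, m: -2, s: 4, A: 2
SI base units of capacitance: s⁴·A²/(kg·m²)

Answer: s⁴·A²/(kg·m²)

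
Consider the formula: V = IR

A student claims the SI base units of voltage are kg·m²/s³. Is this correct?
Units of each symbol in V = IR:
  I (current): A
  R (resistance, in ohms): kg·m²/(s³·A²)

Multiplying the contributions: [A] · [kg·m²/(s³·A²)]
Adding exponents of each base unit: kg: 1, m: 2, s: -3, A: -1
SI base units of voltage: kg·m²/(s³·A)

The claimed units kg·m²/s³ (exponents kg: 1, m: 2, s: -3) do not match the derived units kg·m²/(s³·A) (exponents kg: 1, m: 2, s: -3, A: -1), so the claim is incorrect.

Answer: No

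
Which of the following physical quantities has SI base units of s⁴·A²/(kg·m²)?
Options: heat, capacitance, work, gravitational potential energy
Checking the SI base units of each option:
  heat (Q = mcΔT): kg·m²/s²  ✗
  capacitance (C = Q/V): s⁴·A²/(kg·m²)  ✓ matches
  work (W = Fd): kg·m²/s²  ✗
  gravitational potential energy (U = -GMm/r): kg·m²/s²  ✗

Only capacitance has units s⁴·A²/(kg·m²).

Answer: capacitance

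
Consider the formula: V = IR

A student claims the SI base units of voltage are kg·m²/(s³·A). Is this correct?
Units of each symbol in V = IR:
  I (current): A
  R (resistance, in ohms): kg·m²/(s³·A²)

Multiplying the contributions: [A] · [kg·m²/(s³·A²)]
Adding exponents of each base unit: kg: 1, m: 2, s: -3, A: -1
SI base units of voltage: kg·m²/(s³·A)

The claimed units kg·m²/(s³·A) match the derived units, so the claim is correct.

Answer: Yes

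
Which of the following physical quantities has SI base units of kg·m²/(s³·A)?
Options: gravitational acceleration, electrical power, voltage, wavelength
Checking the SI base units of each option:
  gravitational acceleration (g = GM/r²): m/s²  ✗
  electrical power (P = IV): kg·m²/s³  ✗
  voltage (V = IR): kg·m²/(s³·A)  ✓ matches
  wavelength (λ = v/f): m  ✗

Only voltage has units kg·m²/(s³·A).

Answer: voltage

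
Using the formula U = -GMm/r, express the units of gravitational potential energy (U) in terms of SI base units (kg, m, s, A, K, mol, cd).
Units of each symbol in U = -GMm/r:
  G (gravitational constant): m³/(kg·s²)
  M (mass): kg
  m (mass): kg
  r (distance): m  → in the denominator, contributes 1/m
  The minus sign does not affect the units.

Multiplying the contributions: [m³/(kg·s²)] · [kg] · [kg] · [1/m]
Adding exponents of each base unit: kg: 1, m: 2, s: -2
SI base units of gravitational potential energy: kg·m²/s²

Answer: kg·m²/s²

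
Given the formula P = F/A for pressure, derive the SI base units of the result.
Units of each symbol in P = F/A:
  F (force): kg·m/s²
  A (area): m²  → in the denominator, contributes 1/m²

Multiplying the contributions: [kg·m/s²] · [1/m²]
Adding exponents of each base unit: kg: 1, m: -1, s: -2
SI base units of pressure: kg/(m·s²)

Answer: kg/(m·s²)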